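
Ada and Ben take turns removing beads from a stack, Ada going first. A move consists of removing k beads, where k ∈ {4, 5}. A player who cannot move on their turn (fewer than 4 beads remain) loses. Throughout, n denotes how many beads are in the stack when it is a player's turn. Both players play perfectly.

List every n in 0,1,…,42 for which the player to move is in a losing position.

0, 1, 2, 3, 9, 10, 11, 12, 18, 19, 20, 21, 27, 28, 29, 30, 36, 37, 38, 39

Label each position W (a win for the player to move) or L (a loss). A position with no legal move is L; any other position is W exactly when some move reaches an L, and L when every move reaches a W.
n=0: no move → L
n=1: no move → L
n=2: no move → L
n=3: no move → L
n=4: can move to 0, which is L ⇒ W
n=5: can move to 1, which is L ⇒ W
n=6: can move to 2, which is L ⇒ W
n=7: can move to 3, which is L ⇒ W
n=8: can move to 3, which is L ⇒ W
n=9: moves to 5(W), 4(W); every one is W ⇒ L
n=10: moves to 6(W), 5(W); every one is W ⇒ L
n=11: moves to 7(W), 6(W); every one is W ⇒ L
n=12: moves to 8(W), 7(W); every one is W ⇒ L
n=13: can move to 9, which is L ⇒ W
n=14: can move to 10, which is L ⇒ W
n=15: can move to 11, which is L ⇒ W
n=16: can move to 12, which is L ⇒ W
n=17: can move to 12, which is L ⇒ W
n=18: moves to 14(W), 13(W); every one is W ⇒ L
n=19: moves to 15(W), 14(W); every one is W ⇒ L
n=20: moves to 16(W), 15(W); every one is W ⇒ L
n=21: moves to 17(W), 16(W); every one is W ⇒ L
n=22: can move to 18, which is L ⇒ W
n=23: can move to 19, which is L ⇒ W
n=24: can move to 20, which is L ⇒ W
n=25: can move to 21, which is L ⇒ W
n=26: can move to 21, which is L ⇒ W
n=27: moves to 23(W), 22(W); every one is W ⇒ L
n=28: moves to 24(W), 23(W); every one is W ⇒ L
n=29: moves to 25(W), 24(W); every one is W ⇒ L
n=30: moves to 26(W), 25(W); every one is W ⇒ L
n=31: can move to 27, which is L ⇒ W
n=32: can move to 28, which is L ⇒ W
n=33: can move to 29, which is L ⇒ W
n=34: can move to 30, which is L ⇒ W
n=35: can move to 30, which is L ⇒ W
n=36: moves to 32(W), 31(W); every one is W ⇒ L
n=37: moves to 33(W), 32(W); every one is W ⇒ L
n=38: moves to 34(W), 33(W); every one is W ⇒ L
n=39: moves to 35(W), 34(W); every one is W ⇒ L
n=40: can move to 36, which is L ⇒ W
n=41: can move to 37, which is L ⇒ W
n=42: can move to 38, which is L ⇒ W
Reading off the rows marked L gives the requested list; there are 20 such values of n.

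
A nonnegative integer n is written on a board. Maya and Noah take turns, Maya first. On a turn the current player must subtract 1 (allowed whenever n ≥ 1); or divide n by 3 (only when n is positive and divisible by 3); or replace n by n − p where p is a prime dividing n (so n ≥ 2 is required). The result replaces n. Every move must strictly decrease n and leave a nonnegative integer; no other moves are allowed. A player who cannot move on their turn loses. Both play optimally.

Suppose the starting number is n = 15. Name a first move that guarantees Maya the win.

Move to 14.

Work bottom-up. With no move the player to move loses. Otherwise the position is W if at least one move leads to an L position for the opponent, and L if every move leads to a W.
n=0: no move → L
n=1: reaches L-position 0 → W
n=2: reaches L-position 0 → W
n=3: reaches L-position 0 → W
n=4: only reaches 2(W), 3(W), all W → L
n=5: reaches L-position 0 → W
n=6: reaches L-position 4 → W
n=7: reaches L-position 0 → W
n=8: only reaches 6(W), 7(W), all W → L
n=9: reaches L-position 8 → W
n=10: reaches L-position 8 → W
n=11: reaches L-position 0 → W
n=12: reaches L-position 4 → W
n=13: reaches L-position 0 → W
n=14: only reaches 7(W), 12(W), 13(W), all W → L
n=15: reaches L-position 14 → W
From 15, the L positions reachable in one move are: 14.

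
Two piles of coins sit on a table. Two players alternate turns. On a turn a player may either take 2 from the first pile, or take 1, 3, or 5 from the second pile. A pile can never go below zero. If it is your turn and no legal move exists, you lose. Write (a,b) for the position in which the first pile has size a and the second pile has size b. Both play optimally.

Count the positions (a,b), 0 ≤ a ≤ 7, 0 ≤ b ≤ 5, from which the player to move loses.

Label each position W (a win for the player to move) or L (a loss). A position with no legal move is L; any other position is W exactly when some move reaches an L, and L when every move reaches a W.
Every move lowers a or b (never raises either), so fill the grid row by row in increasing a, and left to right within a row: each cell's successors are then already labelled.
      b=0  b=1  b=2  b=3  b=4  b=5
a=0:    L    W    L    W    L    W
a=1:    L    W    L    W    L    W
a=2:    W    L    W    L    W    L
a=3:    W    L    W    L    W    L
a=4:    L    W    L    W    L    W
a=5:    L    W    L    W    L    W
a=6:    W    L    W    L    W    L
a=7:    W    L    W    L    W    L
Cells with no legal move (terminal, hence L): (0,0), (1,0).
The remaining L cells, each justified by listing all of its moves:
(0,2): →(0,1)(W) only, which is W, so L
(0,4): →(0,3)(W), (0,1)(W) — all W, so L
(1,2): →(1,1)(W) only, which is W, so L
(1,4): →(1,3)(W), (1,1)(W) — all W, so L
(2,1): →(0,1)(W), (2,0)(W) — all W, so L
(2,3): →(0,3)(W), (2,2)(W), (2,0)(W) — all W, so L
(2,5): →(0,5)(W), (2,4)(W), (2,2)(W), (2,0)(W) — all W, so L
(3,1): →(1,1)(W), (3,0)(W) — all W, so L
(3,3): →(1,3)(W), (3,2)(W), (3,0)(W) — all W, so L
(3,5): →(1,5)(W), (3,4)(W), (3,2)(W), (3,0)(W) — all W, so L
(4,0): →(2,0)(W) only, which is W, so L
(4,2): →(2,2)(W), (4,1)(W) — all W, so L
(4,4): →(2,4)(W), (4,3)(W), (4,1)(W) — all W, so L
(5,0): →(3,0)(W) only, which is W, so L
(5,2): →(3,2)(W), (5,1)(W) — all W, so L
(5,4): →(3,4)(W), (5,3)(W), (5,1)(W) — all W, so L
(6,1): →(4,1)(W), (6,0)(W) — all W, so L
(6,3): →(4,3)(W), (6,2)(W), (6,0)(W) — all W, so L
(6,5): →(4,5)(W), (6,4)(W), (6,2)(W), (6,0)(W) — all W, so L
(7,1): →(5,1)(W), (7,0)(W) — all W, so L
(7,3): →(5,3)(W), (7,2)(W), (7,0)(W) — all W, so L
(7,5): →(5,5)(W), (7,4)(W), (7,2)(W), (7,0)(W) — all W, so L
Every other cell has at least one move into one of the L cells above, so it is W.
L cells per row: a=0: 3, a=1: 3, a=2: 3, a=3: 3, a=4: 3, a=5: 3, a=6: 3, a=7: 3; total 24.

24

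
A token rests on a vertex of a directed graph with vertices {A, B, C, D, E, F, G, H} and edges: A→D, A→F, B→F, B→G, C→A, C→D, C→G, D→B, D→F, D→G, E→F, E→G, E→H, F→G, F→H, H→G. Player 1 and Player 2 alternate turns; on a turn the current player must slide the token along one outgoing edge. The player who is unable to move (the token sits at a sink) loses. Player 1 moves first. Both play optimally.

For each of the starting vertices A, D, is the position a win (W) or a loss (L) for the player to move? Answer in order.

A: L, D: W

Use the standard recursion: the mover loses at a terminal position; elsewhere, the mover wins exactly when some move hands the opponent an L position.
Every edge goes from a vertex to one that appears earlier in the order G, H, F, B, D, E, A, C, so processing vertices in that order labels each vertex after all of its successors.
G: no outgoing edge → L
H: reaches L-position G → W
F: reaches L-position G → W
B: reaches L-position G → W
D: reaches L-position G → W
E: reaches L-position G → W
A: only reaches D(W), F(W), all W → L
C: reaches L-position A → W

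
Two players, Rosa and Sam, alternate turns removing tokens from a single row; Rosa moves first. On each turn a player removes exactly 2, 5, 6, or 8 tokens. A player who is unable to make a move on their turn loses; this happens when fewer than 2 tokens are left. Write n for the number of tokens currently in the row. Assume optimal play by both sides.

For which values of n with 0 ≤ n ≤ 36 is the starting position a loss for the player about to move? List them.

Classify positions by backward induction: terminal positions (no move available) are L. From any other position, the mover wins iff some move reaches an L.
n=0: no move → L
n=1: no move → L
n=2: reaches L-position 0 → W
n=3: reaches L-position 1 → W
n=4: only reaches 2(W), which is W → L
n=5: reaches L-position 0 → W
n=6: reaches L-position 4 → W
n=7: reaches L-position 1 → W
n=8: reaches L-position 0 → W
n=9: reaches L-position 4 → W
n=10: reaches L-position 4 → W
n=11: only reaches 9(W), 6(W), 5(W), 3(W), all W → L
n=12: reaches L-position 4 → W
n=13: reaches L-position 11 → W
n=14: only reaches 12(W), 9(W), 8(W), 6(W), all W → L
n=15: only reaches 13(W), 10(W), 9(W), 7(W), all W → L
n=16: reaches L-position 14 → W
n=17: reaches L-position 15 → W
n=18: only reaches 16(W), 13(W), 12(W), 10(W), all W → L
n=19: reaches L-position 14 → W
n=20: reaches L-position 18 → W
n=21: reaches L-position 15 → W
n=22: reaches L-position 14 → W
n=23: reaches L-position 18 → W
n=24: reaches L-position 18 → W
n=25: only reaches 23(W), 20(W), 19(W), 17(W), all W → L
n=26: reaches L-position 18 → W
n=27: reaches L-position 25 → W
n=28: only reaches 26(W), 23(W), 22(W), 20(W), all W → L
n=29: only reaches 27(W), 24(W), 23(W), 21(W), all W → L
n=30: reaches L-position 28 → W
n=31: reaches L-position 29 → W
n=32: only reaches 30(W), 27(W), 26(W), 24(W), all W → L
n=33: reaches L-position 28 → W
n=34: reaches L-position 32 → W
n=35: reaches L-position 29 → W
n=36: reaches L-position 28 → W
The losing starting values of n are exactly the entries labelled L in this table (11 of them).

0, 1, 4, 11, 14, 15, 18, 25, 28, 29, 32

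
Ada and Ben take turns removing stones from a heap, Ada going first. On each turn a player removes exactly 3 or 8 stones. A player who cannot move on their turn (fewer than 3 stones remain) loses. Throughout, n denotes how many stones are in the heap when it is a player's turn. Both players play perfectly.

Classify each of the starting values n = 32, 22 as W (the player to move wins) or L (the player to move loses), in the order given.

Use the standard recursion: the mover loses at a terminal position; elsewhere, the mover wins exactly when some move hands the opponent an L position.
n=0: no move → L
n=1: no move → L
n=2: no move → L
n=3: can move to 0, which is L ⇒ W
n=4: can move to 1, which is L ⇒ W
n=5: can move to 2, which is L ⇒ W
n=6: the only move is to 3(W), a W ⇒ L
n=7: the only move is to 4(W), a W ⇒ L
n=8: can move to 0, which is L ⇒ W
n=9: can move to 6, which is L ⇒ W
n=10: can move to 7, which is L ⇒ W
n=11: moves to 8(W), 3(W); every one is W ⇒ L
n=12: moves to 9(W), 4(W); every one is W ⇒ L
n=13: moves to 10(W), 5(W); every one is W ⇒ L
n=14: can move to 11, which is L ⇒ W
n=15: can move to 12, which is L ⇒ W
n=16: can move to 13, which is L ⇒ W
n=17: moves to 14(W), 9(W); every one is W ⇒ L
n=18: moves to 15(W), 10(W); every one is W ⇒ L
n=19: can move to 11, which is L ⇒ W
n=20: can move to 17, which is L ⇒ W
n=21: can move to 18, which is L ⇒ W
n=22: moves to 19(W), 14(W); every one is W ⇒ L
n=23: moves to 20(W), 15(W); every one is W ⇒ L
n=24: moves to 21(W), 16(W); every one is W ⇒ L
n=25: can move to 22, which is L ⇒ W
n=26: can move to 23, which is L ⇒ W
n=27: can move to 24, which is L ⇒ W
n=28: moves to 25(W), 20(W); every one is W ⇒ L
n=29: moves to 26(W), 21(W); every one is W ⇒ L
n=30: can move to 22, which is L ⇒ W
n=31: can move to 28, which is L ⇒ W
n=32: can move to 29, which is L ⇒ W

32: W, 22: L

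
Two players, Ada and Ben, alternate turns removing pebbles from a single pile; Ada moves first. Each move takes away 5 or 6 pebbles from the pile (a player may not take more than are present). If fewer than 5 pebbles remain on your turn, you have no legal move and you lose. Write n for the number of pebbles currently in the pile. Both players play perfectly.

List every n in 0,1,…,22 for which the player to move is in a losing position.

Compute win/loss labels from the base case upward. A position with no move is L. Any other position is W if it can reach an L in one move, else L.
n=0: no move → L
n=1: no move → L
n=2: no move → L
n=3: no move → L
n=4: no move → L
n=5: W (go to 0, an L position)
n=6: W (go to 1, an L position)
n=7: W (go to 2, an L position)
n=8: W (go to 3, an L position)
n=9: W (go to 4, an L position)
n=10: W (go to 4, an L position)
n=11: L (options 6(W), 5(W) are all W)
n=12: L (options 7(W), 6(W) are all W)
n=13: L (options 8(W), 7(W) are all W)
n=14: L (options 9(W), 8(W) are all W)
n=15: L (options 10(W), 9(W) are all W)
n=16: W (go to 11, an L position)
n=17: W (go to 12, an L position)
n=18: W (go to 13, an L position)
n=19: W (go to 14, an L position)
n=20: W (go to 15, an L position)
n=21: W (go to 15, an L position)
n=22: L (options 17(W), 16(W) are all W)
The losing starting values of n are exactly the entries labelled L in this table (11 of them).

0, 1, 2, 3, 4, 11, 12, 13, 14, 15, 22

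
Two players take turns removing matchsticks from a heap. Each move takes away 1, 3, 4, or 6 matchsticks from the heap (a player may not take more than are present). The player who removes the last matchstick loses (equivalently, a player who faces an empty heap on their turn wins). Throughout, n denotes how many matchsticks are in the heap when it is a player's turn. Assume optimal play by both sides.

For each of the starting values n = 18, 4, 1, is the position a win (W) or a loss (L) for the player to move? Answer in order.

Label each position W (a win for the player to move) or L (a loss). A position with no legal move is W; any other position is W exactly when some move reaches an L, and L when every move reaches a W.
n=0: no move; the opponent has just taken the last matchstick and therefore loses → W
n=1: L (sole option 0(W) is W)
n=2: W (go to 1, an L position)
n=3: L (options 2(W), 0(W) are all W)
n=4: W (go to 3, an L position)
n=5: W (go to 1, an L position)
n=6: W (go to 3, an L position)
n=7: W (go to 3, an L position)
n=8: L (options 7(W), 5(W), 4(W), 2(W) are all W)
n=9: W (go to 8, an L position)
n=10: L (options 9(W), 7(W), 6(W), 4(W) are all W)
n=11: W (go to 10, an L position)
n=12: W (go to 8, an L position)
n=13: W (go to 10, an L position)
n=14: W (go to 10, an L position)
n=15: L (options 14(W), 12(W), 11(W), 9(W) are all W)
n=16: W (go to 15, an L position)
n=17: L (options 16(W), 14(W), 13(W), 11(W) are all W)
n=18: W (go to 17, an L position)

18: W, 4: W, 1: L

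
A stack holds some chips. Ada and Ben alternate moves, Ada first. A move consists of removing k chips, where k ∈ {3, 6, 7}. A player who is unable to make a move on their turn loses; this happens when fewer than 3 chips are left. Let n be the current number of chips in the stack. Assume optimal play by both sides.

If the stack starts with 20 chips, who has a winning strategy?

Ben wins.

Build the W/L table. Terminal = L. A non-terminal position is W if it has a move to some L; otherwise it is L.
n=0: no move → L
n=1: no move → L
n=2: no move → L
n=3: →0(L), so W
n=4: →1(L), so W
n=5: →2(L), so W
n=6: →0(L), so W
n=7: →1(L), so W
n=8: →2(L), so W
n=9: →2(L), so W
n=10: →7(W), 4(W), 3(W) — all W, so L
n=11: →8(W), 5(W), 4(W) — all W, so L
n=12: →9(W), 6(W), 5(W) — all W, so L
n=13: →10(L), so W
n=14: →11(L), so W
n=15: →12(L), so W
n=16: →10(L), so W
n=17: →11(L), so W
n=18: →12(L), so W
n=19: →12(L), so W
n=20: →17(W), 14(W), 13(W) — all W, so L
The starting position 20 is L: whatever Ada does, the opponent receives a W position.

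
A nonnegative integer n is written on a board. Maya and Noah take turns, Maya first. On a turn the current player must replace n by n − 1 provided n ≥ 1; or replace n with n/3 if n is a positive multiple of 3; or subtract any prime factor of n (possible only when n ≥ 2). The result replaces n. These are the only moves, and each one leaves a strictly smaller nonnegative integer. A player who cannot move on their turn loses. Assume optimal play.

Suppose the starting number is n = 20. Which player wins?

Maya wins.

Use the standard recursion: the mover loses at a terminal position; elsewhere, the mover wins exactly when some move hands the opponent an L position.
n=0: no move → L
n=1: can move to 0, which is L ⇒ W
n=2: can move to 0, which is L ⇒ W
n=3: can move to 0, which is L ⇒ W
n=4: moves to 2(W), 3(W); every one is W ⇒ L
n=5: can move to 0, which is L ⇒ W
n=6: can move to 4, which is L ⇒ W
n=7: can move to 0, which is L ⇒ W
n=8: moves to 6(W), 7(W); every one is W ⇒ L
n=9: can move to 8, which is L ⇒ W
n=10: can move to 8, which is L ⇒ W
n=11: can move to 0, which is L ⇒ W
n=12: can move to 4, which is L ⇒ W
n=13: can move to 0, which is L ⇒ W
n=14: moves to 7(W), 12(W), 13(W); every one is W ⇒ L
n=15: can move to 14, which is L ⇒ W
n=16: can move to 14, which is L ⇒ W
n=17: can move to 0, which is L ⇒ W
n=18: moves to 6(W), 15(W), 16(W), 17(W); every one is W ⇒ L
n=19: can move to 0, which is L ⇒ W
n=20: can move to 18, which is L ⇒ W
The starting position 20 is W: Maya should move to 18, handing over an L position.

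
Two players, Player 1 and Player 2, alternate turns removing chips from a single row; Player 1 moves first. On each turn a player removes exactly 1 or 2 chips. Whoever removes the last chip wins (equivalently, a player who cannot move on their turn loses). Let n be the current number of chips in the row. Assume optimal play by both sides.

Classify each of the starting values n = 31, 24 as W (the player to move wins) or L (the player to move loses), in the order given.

31: W, 24: L

Label each position W (a win for the player to move) or L (a loss). A position with no legal move is L; any other position is W exactly when some move reaches an L, and L when every move reaches a W.
n=0: no move → L
n=1: →0(L), so W
n=2: →0(L), so W
n=3: →2(W), 1(W) — all W, so L
n=4: →3(L), so W
n=5: →3(L), so W
n=6: →5(W), 4(W) — all W, so L
n=7: →6(L), so W
n=8: →6(L), so W
n=9: →8(W), 7(W) — all W, so L
n=10: →9(L), so W
n=11: →9(L), so W
n=12: →11(W), 10(W) — all W, so L
n=13: →12(L), so W
n=14: →12(L), so W
n=15: →14(W), 13(W) — all W, so L
n=16: →15(L), so W
n=17: →15(L), so W
n=18: →17(W), 16(W) — all W, so L
n=19: →18(L), so W
n=20: →18(L), so W
n=21: →20(W), 19(W) — all W, so L
n=22: →21(L), so W
n=23: →21(L), so W
n=24: →23(W), 22(W) — all W, so L
n=25: →24(L), so W
n=26: →24(L), so W
n=27: →26(W), 25(W) — all W, so L
n=28: →27(L), so W
n=29: →27(L), so W
n=30: →29(W), 28(W) — all W, so L
n=31: →30(L), so W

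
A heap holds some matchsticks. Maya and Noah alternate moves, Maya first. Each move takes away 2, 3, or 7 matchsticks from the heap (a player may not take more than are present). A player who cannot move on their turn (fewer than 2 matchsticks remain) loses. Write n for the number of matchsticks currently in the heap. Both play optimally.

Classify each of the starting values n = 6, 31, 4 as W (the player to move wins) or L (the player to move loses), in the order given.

6: L, 31: L, 4: W

Build the W/L table. Terminal = L. A non-terminal position is W if it has a move to some L; otherwise it is L.
n=0: no move → L
n=1: no move → L
n=2: reaches L-position 0 → W
n=3: reaches L-position 1 → W
n=4: reaches L-position 1 → W
n=5: only reaches 3(W), 2(W), all W → L
n=6: only reaches 4(W), 3(W), all W → L
n=7: reaches L-position 5 → W
n=8: reaches L-position 6 → W
n=9: reaches L-position 6 → W
n=10: only reaches 8(W), 7(W), 3(W), all W → L
n=11: only reaches 9(W), 8(W), 4(W), all W → L
n=12: reaches L-position 10 → W
n=13: reaches L-position 11 → W
n=14: reaches L-position 11 → W
n=15: only reaches 13(W), 12(W), 8(W), all W → L
n=16: only reaches 14(W), 13(W), 9(W), all W → L
n=17: reaches L-position 15 → W
n=18: reaches L-position 16 → W
n=19: reaches L-position 16 → W
n=20: only reaches 18(W), 17(W), 13(W), all W → L
n=21: only reaches 19(W), 18(W), 14(W), all W → L
n=22: reaches L-position 20 → W
n=23: reaches L-position 21 → W
n=24: reaches L-position 21 → W
n=25: only reaches 23(W), 22(W), 18(W), all W → L
n=26: only reaches 24(W), 23(W), 19(W), all W → L
n=27: reaches L-position 25 → W
n=28: reaches L-position 26 → W
n=29: reaches L-position 26 → W
n=30: only reaches 28(W), 27(W), 23(W), all W → L
n=31: only reaches 29(W), 28(W), 24(W), all W → L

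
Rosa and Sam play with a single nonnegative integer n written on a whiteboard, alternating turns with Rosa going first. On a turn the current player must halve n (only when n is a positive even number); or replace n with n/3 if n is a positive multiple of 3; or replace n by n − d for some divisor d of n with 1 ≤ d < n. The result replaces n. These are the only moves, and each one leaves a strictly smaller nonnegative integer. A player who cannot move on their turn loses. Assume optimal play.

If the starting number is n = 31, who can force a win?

Work bottom-up. With no move the player to move loses. Otherwise the position is W if at least one move leads to an L position for the opponent, and L if every move leads to a W.
n=0: no move → L
n=1: no move → L
n=2: reaches L-position 1 → W
n=3: reaches L-position 1 → W
n=4: only reaches 2(W), 3(W), all W → L
n=5: reaches L-position 4 → W
n=6: reaches L-position 4 → W
n=7: only reaches 6(W), which is W → L
n=8: reaches L-position 4 → W
n=9: only reaches 3(W), 6(W), 8(W), all W → L
n=10: reaches L-position 9 → W
n=11: only reaches 10(W), which is W → L
n=12: reaches L-position 4 → W
n=13: only reaches 12(W), which is W → L
n=14: reaches L-position 7 → W
n=15: only reaches 5(W), 10(W), 12(W), 14(W), all W → L
n=16: reaches L-position 15 → W
n=17: only reaches 16(W), which is W → L
n=18: reaches L-position 9 → W
n=19: only reaches 18(W), which is W → L
n=20: reaches L-position 15 → W
n=21: reaches L-position 7 → W
n=22: reaches L-position 11 → W
n=23: only reaches 22(W), which is W → L
n=24: reaches L-position 23 → W
n=25: only reaches 20(W), 24(W), all W → L
n=26: reaches L-position 13 → W
n=27: reaches L-position 9 → W
n=28: only reaches 14(W), 21(W), 24(W), 26(W), 27(W), all W → L
n=29: reaches L-position 28 → W
n=30: reaches L-position 15 → W
n=31: only reaches 30(W), which is W → L
Every move from 31 reaches a W position, so the mover loses.

Sam wins.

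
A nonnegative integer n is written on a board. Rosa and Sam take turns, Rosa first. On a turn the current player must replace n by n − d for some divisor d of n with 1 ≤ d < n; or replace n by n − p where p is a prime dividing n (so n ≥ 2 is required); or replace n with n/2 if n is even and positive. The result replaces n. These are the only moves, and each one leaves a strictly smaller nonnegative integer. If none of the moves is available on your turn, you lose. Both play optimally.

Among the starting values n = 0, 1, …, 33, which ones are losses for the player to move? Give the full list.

Classify positions by backward induction: terminal positions (no move available) are L. From any other position, the mover wins iff some move reaches an L.
n=0: no move → L
n=1: no move → L
n=2: can move to 0, which is L ⇒ W
n=3: can move to 0, which is L ⇒ W
n=4: moves to 2(W), 3(W); every one is W ⇒ L
n=5: can move to 0, which is L ⇒ W
n=6: can move to 4, which is L ⇒ W
n=7: can move to 0, which is L ⇒ W
n=8: can move to 4, which is L ⇒ W
n=9: moves to 6(W), 8(W); every one is W ⇒ L
n=10: can move to 9, which is L ⇒ W
n=11: can move to 0, which is L ⇒ W
n=12: can move to 9, which is L ⇒ W
n=13: can move to 0, which is L ⇒ W
n=14: moves to 7(W), 12(W), 13(W); every one is W ⇒ L
n=15: can move to 14, which is L ⇒ W
n=16: can move to 14, which is L ⇒ W
n=17: can move to 0, which is L ⇒ W
n=18: can move to 9, which is L ⇒ W
n=19: can move to 0, which is L ⇒ W
n=20: moves to 10(W), 15(W), 16(W), 18(W), 19(W); every one is W ⇒ L
n=21: can move to 14, which is L ⇒ W
n=22: can move to 20, which is L ⇒ W
n=23: can move to 0, which is L ⇒ W
n=24: can move to 20, which is L ⇒ W
n=25: can move to 20, which is L ⇒ W
n=26: moves to 13(W), 24(W), 25(W); every one is W ⇒ L
n=27: can move to 26, which is L ⇒ W
n=28: can move to 14, which is L ⇒ W
n=29: can move to 0, which is L ⇒ W
n=30: can move to 20, which is L ⇒ W
n=31: can move to 0, which is L ⇒ W
n=32: moves to 16(W), 24(W), 28(W), 30(W), 31(W); every one is W ⇒ L
n=33: can move to 32, which is L ⇒ W
Reading off the rows marked L gives the requested list; there are 8 such values of n.

0, 1, 4, 9, 14, 20, 26, 32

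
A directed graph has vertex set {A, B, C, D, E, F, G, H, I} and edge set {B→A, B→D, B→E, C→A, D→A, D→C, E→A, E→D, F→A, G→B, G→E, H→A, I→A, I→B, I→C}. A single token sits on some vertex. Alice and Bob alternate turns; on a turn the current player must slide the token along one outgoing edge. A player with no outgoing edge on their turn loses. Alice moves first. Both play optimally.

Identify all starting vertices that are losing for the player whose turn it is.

A, G

Positions with no move are L. A position that does have a move is losing for the player to move precisely when every available move leads to a winning position for the opponent. Fill in the labels:
Every edge goes from a vertex to one that appears earlier in the order A, C, D, E, B, I, G, H, F, so processing vertices in that order labels each vertex after all of its successors.
A: no outgoing edge → L
C: →A(L), so W
D: →A(L), so W
E: →A(L), so W
B: →A(L), so W
I: →A(L), so W
G: →B(W), E(W) — all W, so L
H: →A(L), so W
F: →A(L), so W
Reading off the rows marked L gives the requested list; there are 2 such vertices.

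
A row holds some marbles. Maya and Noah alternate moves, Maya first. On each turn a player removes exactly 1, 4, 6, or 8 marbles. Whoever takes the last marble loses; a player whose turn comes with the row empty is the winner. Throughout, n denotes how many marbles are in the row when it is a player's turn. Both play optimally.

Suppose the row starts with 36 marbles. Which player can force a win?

Maya wins.

Compute win/loss labels from the base case upward. A position with no move is W. Any other position is W if it can reach an L in one move, else L.
n=0: no move; the opponent has just taken the last marble and therefore loses → W
n=1: the only move is to 0(W), a W ⇒ L
n=2: can move to 1, which is L ⇒ W
n=3: the only move is to 2(W), a W ⇒ L
n=4: can move to 3, which is L ⇒ W
n=5: can move to 1, which is L ⇒ W
n=6: moves to 5(W), 2(W), 0(W); every one is W ⇒ L
n=7: can move to 6, which is L ⇒ W
n=8: moves to 7(W), 4(W), 2(W), 0(W); every one is W ⇒ L
n=9: can move to 8, which is L ⇒ W
n=10: can move to 6, which is L ⇒ W
n=11: can move to 3, which is L ⇒ W
n=12: can move to 8, which is L ⇒ W
n=13: moves to 12(W), 9(W), 7(W), 5(W); every one is W ⇒ L
n=14: can move to 13, which is L ⇒ W
n=15: moves to 14(W), 11(W), 9(W), 7(W); every one is W ⇒ L
n=16: can move to 15, which is L ⇒ W
n=17: can move to 13, which is L ⇒ W
n=18: moves to 17(W), 14(W), 12(W), 10(W); every one is W ⇒ L
n=19: can move to 18, which is L ⇒ W
n=20: moves to 19(W), 16(W), 14(W), 12(W); every one is W ⇒ L
n=21: can move to 20, which is L ⇒ W
n=22: can move to 18, which is L ⇒ W
n=23: can move to 15, which is L ⇒ W
n=24: can move to 20, which is L ⇒ W
n=25: moves to 24(W), 21(W), 19(W), 17(W); every one is W ⇒ L
n=26: can move to 25, which is L ⇒ W
n=27: moves to 26(W), 23(W), 21(W), 19(W); every one is W ⇒ L
n=28: can move to 27, which is L ⇒ W
n=29: can move to 25, which is L ⇒ W
n=30: moves to 29(W), 26(W), 24(W), 22(W); every one is W ⇒ L
n=31: can move to 30, which is L ⇒ W
n=32: moves to 31(W), 28(W), 26(W), 24(W); every one is W ⇒ L
n=33: can move to 32, which is L ⇒ W
n=34: can move to 30, which is L ⇒ W
n=35: can move to 27, which is L ⇒ W
n=36: can move to 32, which is L ⇒ W
The starting position 36 is W: Maya should remove 4, leaving 32, handing over an L position.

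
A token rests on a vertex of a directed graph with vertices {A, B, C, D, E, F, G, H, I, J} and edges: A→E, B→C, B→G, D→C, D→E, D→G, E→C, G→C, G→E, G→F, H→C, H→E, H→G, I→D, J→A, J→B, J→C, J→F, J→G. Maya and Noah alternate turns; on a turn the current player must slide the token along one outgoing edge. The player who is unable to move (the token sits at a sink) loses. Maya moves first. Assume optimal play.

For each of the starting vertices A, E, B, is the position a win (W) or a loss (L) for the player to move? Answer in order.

Build the W/L table. Terminal = L. A non-terminal position is W if it has a move to some L; otherwise it is L.
Every edge goes from a vertex to one that appears earlier in the order C, F, E, G, B, H, A, D, I, J, so processing vertices in that order labels each vertex after all of its successors.
C: no outgoing edge → L
F: no outgoing edge → L
E: →C(L), so W
G: →F(L), so W
B: →C(L), so W
H: →C(L), so W
A: →E(W) only, which is W, so L
D: →C(L), so W
I: →D(W) only, which is W, so L
J: →A(L), so W

A: L, E: W, B: W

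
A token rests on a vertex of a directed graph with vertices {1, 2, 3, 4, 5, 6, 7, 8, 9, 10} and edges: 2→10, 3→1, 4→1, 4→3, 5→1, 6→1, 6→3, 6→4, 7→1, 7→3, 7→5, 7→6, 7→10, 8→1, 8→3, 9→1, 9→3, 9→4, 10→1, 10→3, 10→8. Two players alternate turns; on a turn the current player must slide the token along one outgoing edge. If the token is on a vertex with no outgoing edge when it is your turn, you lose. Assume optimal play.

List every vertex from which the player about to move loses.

Build the W/L table. Terminal = L. A non-terminal position is W if it has a move to some L; otherwise it is L.
Every edge goes from a vertex to one that appears earlier in the order 1, 3, 4, 8, 10, 9, 5, 2, 6, 7, so processing vertices in that order labels each vertex after all of its successors.
1: no outgoing edge → L
3: →1(L), so W
4: →1(L), so W
8: →1(L), so W
10: →1(L), so W
9: →1(L), so W
5: →1(L), so W
2: →10(W) only, which is W, so L
6: →1(L), so W
7: →1(L), so W
Reading off the rows marked L gives the requested list; there are 2 such vertices.

1, 2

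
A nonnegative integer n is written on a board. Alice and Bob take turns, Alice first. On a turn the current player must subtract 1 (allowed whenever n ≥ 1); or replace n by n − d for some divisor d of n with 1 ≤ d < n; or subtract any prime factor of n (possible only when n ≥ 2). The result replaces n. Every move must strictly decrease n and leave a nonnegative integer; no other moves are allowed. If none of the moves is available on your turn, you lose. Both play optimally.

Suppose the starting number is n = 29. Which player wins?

Alice wins.

Build the W/L table. Terminal = L. A non-terminal position is W if it has a move to some L; otherwise it is L.
n=0: no move → L
n=1: can move to 0, which is L ⇒ W
n=2: can move to 0, which is L ⇒ W
n=3: can move to 0, which is L ⇒ W
n=4: moves to 2(W), 3(W); every one is W ⇒ L
n=5: can move to 0, which is L ⇒ W
n=6: can move to 4, which is L ⇒ W
n=7: can move to 0, which is L ⇒ W
n=8: can move to 4, which is L ⇒ W
n=9: moves to 6(W), 8(W); every one is W ⇒ L
n=10: can move to 9, which is L ⇒ W
n=11: can move to 0, which is L ⇒ W
n=12: can move to 9, which is L ⇒ W
n=13: can move to 0, which is L ⇒ W
n=14: moves to 7(W), 12(W), 13(W); every one is W ⇒ L
n=15: can move to 14, which is L ⇒ W
n=16: can move to 14, which is L ⇒ W
n=17: can move to 0, which is L ⇒ W
n=18: can move to 9, which is L ⇒ W
n=19: can move to 0, which is L ⇒ W
n=20: moves to 10(W), 15(W), 16(W), 18(W), 19(W); every one is W ⇒ L
n=21: can move to 14, which is L ⇒ W
n=22: can move to 20, which is L ⇒ W
n=23: can move to 0, which is L ⇒ W
n=24: can move to 20, which is L ⇒ W
n=25: can move to 20, which is L ⇒ W
n=26: moves to 13(W), 24(W), 25(W); every one is W ⇒ L
n=27: can move to 26, which is L ⇒ W
n=28: can move to 14, which is L ⇒ W
n=29: can move to 0, which is L ⇒ W
From 29 Alice can move to 0, reaching an L position.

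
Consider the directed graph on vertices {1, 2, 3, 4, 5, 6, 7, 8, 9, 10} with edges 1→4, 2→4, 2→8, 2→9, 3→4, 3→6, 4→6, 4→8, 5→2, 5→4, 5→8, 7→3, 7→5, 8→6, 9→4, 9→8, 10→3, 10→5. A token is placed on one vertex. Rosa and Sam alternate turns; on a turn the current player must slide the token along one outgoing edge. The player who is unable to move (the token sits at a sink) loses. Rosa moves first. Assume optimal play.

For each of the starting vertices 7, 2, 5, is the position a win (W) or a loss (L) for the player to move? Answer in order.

7: W, 2: W, 5: L

Build the W/L table. Terminal = L. A non-terminal position is W if it has a move to some L; otherwise it is L.
Every edge goes from a vertex to one that appears earlier in the order 6, 8, 4, 9, 2, 3, 5, 1, 10, 7, so processing vertices in that order labels each vertex after all of its successors.
6: no outgoing edge → L
8: reaches L-position 6 → W
4: reaches L-position 6 → W
9: only reaches 4(W), 8(W), all W → L
2: reaches L-position 9 → W
3: reaches L-position 6 → W
5: only reaches 2(W), 4(W), 8(W), all W → L
1: only reaches 4(W), which is W → L
10: reaches L-position 5 → W
7: reaches L-position 5 → W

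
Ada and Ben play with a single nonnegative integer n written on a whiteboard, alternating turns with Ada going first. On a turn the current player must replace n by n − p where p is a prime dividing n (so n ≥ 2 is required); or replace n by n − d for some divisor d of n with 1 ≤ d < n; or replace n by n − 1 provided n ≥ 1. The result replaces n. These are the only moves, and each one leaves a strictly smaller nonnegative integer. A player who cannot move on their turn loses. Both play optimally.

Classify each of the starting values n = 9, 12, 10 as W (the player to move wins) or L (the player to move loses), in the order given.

Work bottom-up. With no move the player to move loses. Otherwise the position is W if at least one move leads to an L position for the opponent, and L if every move leads to a W.
n=0: no move → L
n=1: W (go to 0, an L position)
n=2: W (go to 0, an L position)
n=3: W (go to 0, an L position)
n=4: L (options 2(W), 3(W) are all W)
n=5: W (go to 0, an L position)
n=6: W (go to 4, an L position)
n=7: W (go to 0, an L position)
n=8: W (go to 4, an L position)
n=9: L (options 6(W), 8(W) are all W)
n=10: W (go to 9, an L position)
n=11: W (go to 0, an L position)
n=12: W (go to 9, an L position)

9: L, 12: W, 10: W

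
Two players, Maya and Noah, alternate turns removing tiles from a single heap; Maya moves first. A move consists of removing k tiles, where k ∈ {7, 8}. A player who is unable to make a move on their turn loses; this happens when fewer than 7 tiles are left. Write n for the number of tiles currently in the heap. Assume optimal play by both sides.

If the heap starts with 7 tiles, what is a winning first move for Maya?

Use the standard recursion: the mover loses at a terminal position; elsewhere, the mover wins exactly when some move hands the opponent an L position.
n=0: no move → L
n=1: no move → L
n=2: no move → L
n=3: no move → L
n=4: no move → L
n=5: no move → L
n=6: no move → L
n=7: W (go to 0, an L position)
From 7, the L positions reachable in one move are: 0.

Remove 7, leaving 0.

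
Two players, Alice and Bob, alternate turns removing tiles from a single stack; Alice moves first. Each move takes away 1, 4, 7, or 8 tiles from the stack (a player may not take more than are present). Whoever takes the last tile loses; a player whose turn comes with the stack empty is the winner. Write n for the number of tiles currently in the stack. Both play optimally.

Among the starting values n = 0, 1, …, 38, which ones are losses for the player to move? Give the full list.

1, 3, 6, 12, 15, 17, 26, 28, 31, 37

Compute win/loss labels from the base case upward. A position with no move is W. Any other position is W if it can reach an L in one move, else L.
n=0: no move; the opponent has just taken the last tile and therefore loses → W
n=1: the only move is to 0(W), a W ⇒ L
n=2: can move to 1, which is L ⇒ W
n=3: the only move is to 2(W), a W ⇒ L
n=4: can move to 3, which is L ⇒ W
n=5: can move to 1, which is L ⇒ W
n=6: moves to 5(W), 2(W); every one is W ⇒ L
n=7: can move to 6, which is L ⇒ W
n=8: can move to 1, which is L ⇒ W
n=9: can move to 1, which is L ⇒ W
n=10: can move to 6, which is L ⇒ W
n=11: can move to 3, which is L ⇒ W
n=12: moves to 11(W), 8(W), 5(W), 4(W); every one is W ⇒ L
n=13: can move to 12, which is L ⇒ W
n=14: can move to 6, which is L ⇒ W
n=15: moves to 14(W), 11(W), 8(W), 7(W); every one is W ⇒ L
n=16: can move to 15, which is L ⇒ W
n=17: moves to 16(W), 13(W), 10(W), 9(W); every one is W ⇒ L
n=18: can move to 17, which is L ⇒ W
n=19: can move to 15, which is L ⇒ W
n=20: can move to 12, which is L ⇒ W
n=21: can move to 17, which is L ⇒ W
n=22: can move to 15, which is L ⇒ W
n=23: can move to 15, which is L ⇒ W
n=24: can move to 17, which is L ⇒ W
n=25: can move to 17, which is L ⇒ W
n=26: moves to 25(W), 22(W), 19(W), 18(W); every one is W ⇒ L
n=27: can move to 26, which is L ⇒ W
n=28: moves to 27(W), 24(W), 21(W), 20(W); every one is W ⇒ L
n=29: can move to 28, which is L ⇒ W
n=30: can move to 26, which is L ⇒ W
n=31: moves to 30(W), 27(W), 24(W), 23(W); every one is W ⇒ L
n=32: can move to 31, which is L ⇒ W
n=33: can move to 26, which is L ⇒ W
n=34: can move to 26, which is L ⇒ W
n=35: can move to 31, which is L ⇒ W
n=36: can move to 28, which is L ⇒ W
n=37: moves to 36(W), 33(W), 30(W), 29(W); every one is W ⇒ L
n=38: can move to 37, which is L ⇒ W
Reading off the rows marked L gives the requested list; there are 10 such values of n.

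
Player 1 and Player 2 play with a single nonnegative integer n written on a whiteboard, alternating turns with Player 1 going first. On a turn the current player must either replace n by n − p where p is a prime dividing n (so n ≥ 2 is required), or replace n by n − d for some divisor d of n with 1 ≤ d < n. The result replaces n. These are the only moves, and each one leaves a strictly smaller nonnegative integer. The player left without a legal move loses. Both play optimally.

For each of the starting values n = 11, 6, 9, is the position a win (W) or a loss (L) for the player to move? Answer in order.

Positions with no move are L. A position that does have a move is losing for the player to move precisely when every available move leads to a winning position for the opponent. Fill in the labels:
n=0: no move → L
n=1: no move → L
n=2: W (go to 0, an L position)
n=3: W (go to 0, an L position)
n=4: L (options 2(W), 3(W) are all W)
n=5: W (go to 0, an L position)
n=6: W (go to 4, an L position)
n=7: W (go to 0, an L position)
n=8: W (go to 4, an L position)
n=9: L (options 6(W), 8(W) are all W)
n=10: W (go to 9, an L position)
n=11: W (go to 0, an L position)

11: W, 6: W, 9: L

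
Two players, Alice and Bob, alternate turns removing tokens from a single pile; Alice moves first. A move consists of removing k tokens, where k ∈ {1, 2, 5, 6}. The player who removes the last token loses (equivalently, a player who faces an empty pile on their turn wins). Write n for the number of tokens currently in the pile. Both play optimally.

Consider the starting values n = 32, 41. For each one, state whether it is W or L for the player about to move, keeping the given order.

32: L, 41: W

Classify positions by backward induction: terminal positions (no move available) are W. From any other position, the mover wins iff some move reaches an L.
n=0: no move; the opponent has just taken the last token and therefore loses → W
n=1: only reaches 0(W), which is W → L
n=2: reaches L-position 1 → W
n=3: reaches L-position 1 → W
n=4: only reaches 3(W), 2(W), all W → L
n=5: reaches L-position 4 → W
n=6: reaches L-position 4 → W
n=7: reaches L-position 1 → W
n=8: only reaches 7(W), 6(W), 3(W), 2(W), all W → L
n=9: reaches L-position 8 → W
n=10: reaches L-position 8 → W
n=11: only reaches 10(W), 9(W), 6(W), 5(W), all W → L
n=12: reaches L-position 11 → W
n=13: reaches L-position 11 → W
n=14: reaches L-position 8 → W
n=15: only reaches 14(W), 13(W), 10(W), 9(W), all W → L
n=16: reaches L-position 15 → W
n=17: reaches L-position 15 → W
n=18: only reaches 17(W), 16(W), 13(W), 12(W), all W → L
n=19: reaches L-position 18 → W
n=20: reaches L-position 18 → W
n=21: reaches L-position 15 → W
n=22: only reaches 21(W), 20(W), 17(W), 16(W), all W → L
n=23: reaches L-position 22 → W
n=24: reaches L-position 22 → W
n=25: only reaches 24(W), 23(W), 20(W), 19(W), all W → L
n=26: reaches L-position 25 → W
n=27: reaches L-position 25 → W
n=28: reaches L-position 22 → W
n=29: only reaches 28(W), 27(W), 24(W), 23(W), all W → L
n=30: reaches L-position 29 → W
n=31: reaches L-position 29 → W
n=32: only reaches 31(W), 30(W), 27(W), 26(W), all W → L
n=33: reaches L-position 32 → W
n=34: reaches L-position 32 → W
n=35: reaches L-position 29 → W
n=36: only reaches 35(W), 34(W), 31(W), 30(W), all W → L
n=37: reaches L-position 36 → W
n=38: reaches L-position 36 → W
n=39: only reaches 38(W), 37(W), 34(W), 33(W), all W → L
n=40: reaches L-position 39 → W
n=41: reaches L-position 39 → W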